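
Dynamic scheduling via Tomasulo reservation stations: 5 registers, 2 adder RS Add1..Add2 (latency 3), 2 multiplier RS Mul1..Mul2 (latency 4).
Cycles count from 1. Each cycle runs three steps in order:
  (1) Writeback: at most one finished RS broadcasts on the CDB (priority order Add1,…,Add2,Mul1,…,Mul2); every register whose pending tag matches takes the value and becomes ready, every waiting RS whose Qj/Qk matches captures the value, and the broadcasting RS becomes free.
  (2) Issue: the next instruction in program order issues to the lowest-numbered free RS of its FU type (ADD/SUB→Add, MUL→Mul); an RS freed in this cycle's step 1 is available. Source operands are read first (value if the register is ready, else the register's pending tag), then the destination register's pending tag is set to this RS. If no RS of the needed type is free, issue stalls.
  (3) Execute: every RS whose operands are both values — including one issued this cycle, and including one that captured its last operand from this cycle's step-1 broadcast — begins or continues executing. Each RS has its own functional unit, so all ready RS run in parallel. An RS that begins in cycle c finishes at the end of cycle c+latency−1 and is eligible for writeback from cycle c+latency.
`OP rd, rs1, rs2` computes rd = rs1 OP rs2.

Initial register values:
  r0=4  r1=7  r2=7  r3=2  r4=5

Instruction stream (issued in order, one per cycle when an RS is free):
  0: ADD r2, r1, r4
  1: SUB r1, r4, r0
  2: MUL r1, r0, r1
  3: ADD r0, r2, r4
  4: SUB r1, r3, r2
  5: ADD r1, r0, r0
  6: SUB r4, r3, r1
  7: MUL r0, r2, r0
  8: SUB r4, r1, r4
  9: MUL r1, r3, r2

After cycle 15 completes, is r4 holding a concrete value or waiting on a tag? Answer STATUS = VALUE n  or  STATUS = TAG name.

cycle 1: issue ADD r2<-Add1 // r0:4,r1:7,r2:Add1,r3:2,r4:5
cycle 2: issue SUB r1<-Add2 // r0:4,r1:Add2,r2:Add1,r3:2,r4:5
cycle 3: issue MUL r1<-Mul1 // r0:4,r1:Mul1,r2:Add1,r3:2,r4:5
cycle 4: CDB Add1=12; issue ADD r0<-Add1 // r0:Add1,r1:Mul1,r2:12,r3:2,r4:5
cycle 5: CDB Add2=1; issue SUB r1<-Add2 // r0:Add1,r1:Add2,r2:12,r3:2,r4:5
cycle 6: stall // r0:Add1,r1:Add2,r2:12,r3:2,r4:5
cycle 7: CDB Add1=17; issue ADD r1<-Add1 // r0:17,r1:Add1,r2:12,r3:2,r4:5
cycle 8: CDB Add2=-10; issue SUB r4<-Add2 // r0:17,r1:Add1,r2:12,r3:2,r4:Add2
cycle 9: CDB Mul1=4; issue MUL r0<-Mul1 // r0:Mul1,r1:Add1,r2:12,r3:2,r4:Add2
cycle 10: CDB Add1=34; issue SUB r4<-Add1 // r0:Mul1,r1:34,r2:12,r3:2,r4:Add1
cycle 11: issue MUL r1<-Mul2 // r0:Mul1,r1:Mul2,r2:12,r3:2,r4:Add1
cycle 12: - // r0:Mul1,r1:Mul2,r2:12,r3:2,r4:Add1
cycle 13: CDB Add2=-32 // r0:Mul1,r1:Mul2,r2:12,r3:2,r4:Add1
cycle 14: CDB Mul1=204 // r0:204,r1:Mul2,r2:12,r3:2,r4:Add1
cycle 15: CDB Mul2=24 // r0:204,r1:24,r2:12,r3:2,r4:Add1

STATUS = TAG Add1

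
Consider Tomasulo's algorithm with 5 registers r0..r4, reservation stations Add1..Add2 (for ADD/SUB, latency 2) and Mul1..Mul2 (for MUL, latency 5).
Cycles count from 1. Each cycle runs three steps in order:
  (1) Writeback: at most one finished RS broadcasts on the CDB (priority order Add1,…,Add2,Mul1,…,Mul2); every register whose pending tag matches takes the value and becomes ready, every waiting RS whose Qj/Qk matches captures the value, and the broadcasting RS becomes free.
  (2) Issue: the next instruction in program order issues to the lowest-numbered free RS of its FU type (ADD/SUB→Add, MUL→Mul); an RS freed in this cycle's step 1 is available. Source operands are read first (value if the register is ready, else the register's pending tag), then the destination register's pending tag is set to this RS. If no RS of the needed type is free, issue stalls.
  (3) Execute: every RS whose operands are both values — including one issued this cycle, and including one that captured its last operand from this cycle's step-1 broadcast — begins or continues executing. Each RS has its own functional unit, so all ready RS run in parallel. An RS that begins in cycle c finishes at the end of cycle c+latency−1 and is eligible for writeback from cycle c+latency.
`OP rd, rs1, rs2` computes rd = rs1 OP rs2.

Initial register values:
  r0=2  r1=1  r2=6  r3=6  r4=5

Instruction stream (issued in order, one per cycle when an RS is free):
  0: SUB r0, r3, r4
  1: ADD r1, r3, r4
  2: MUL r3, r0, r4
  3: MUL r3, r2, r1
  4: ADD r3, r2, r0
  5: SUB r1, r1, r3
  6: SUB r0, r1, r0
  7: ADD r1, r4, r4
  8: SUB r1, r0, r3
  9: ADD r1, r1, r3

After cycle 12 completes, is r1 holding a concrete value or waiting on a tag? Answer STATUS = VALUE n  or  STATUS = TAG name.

cycle 1: issue SUB r0<-Add1 // r0:Add1,r1:1,r2:6,r3:6,r4:5
cycle 2: issue ADD r1<-Add2 // r0:Add1,r1:Add2,r2:6,r3:6,r4:5
cycle 3: CDB Add1=1; issue MUL r3<-Mul1 // r0:1,r1:Add2,r2:6,r3:Mul1,r4:5
cycle 4: CDB Add2=11; issue MUL r3<-Mul2 // r0:1,r1:11,r2:6,r3:Mul2,r4:5
cycle 5: issue ADD r3<-Add1 // r0:1,r1:11,r2:6,r3:Add1,r4:5
cycle 6: issue SUB r1<-Add2 // r0:1,r1:Add2,r2:6,r3:Add1,r4:5
cycle 7: CDB Add1=7; issue SUB r0<-Add1 // r0:Add1,r1:Add2,r2:6,r3:7,r4:5
cycle 8: CDB Mul1=5; stall // r0:Add1,r1:Add2,r2:6,r3:7,r4:5
cycle 9: CDB Add2=4; issue ADD r1<-Add2 // r0:Add1,r1:Add2,r2:6,r3:7,r4:5
cycle 10: CDB Mul2=66; stall // r0:Add1,r1:Add2,r2:6,r3:7,r4:5
cycle 11: CDB Add1=3; issue SUB r1<-Add1 // r0:3,r1:Add1,r2:6,r3:7,r4:5
cycle 12: CDB Add2=10; issue ADD r1<-Add2 // r0:3,r1:Add2,r2:6,r3:7,r4:5

STATUS = TAG Add2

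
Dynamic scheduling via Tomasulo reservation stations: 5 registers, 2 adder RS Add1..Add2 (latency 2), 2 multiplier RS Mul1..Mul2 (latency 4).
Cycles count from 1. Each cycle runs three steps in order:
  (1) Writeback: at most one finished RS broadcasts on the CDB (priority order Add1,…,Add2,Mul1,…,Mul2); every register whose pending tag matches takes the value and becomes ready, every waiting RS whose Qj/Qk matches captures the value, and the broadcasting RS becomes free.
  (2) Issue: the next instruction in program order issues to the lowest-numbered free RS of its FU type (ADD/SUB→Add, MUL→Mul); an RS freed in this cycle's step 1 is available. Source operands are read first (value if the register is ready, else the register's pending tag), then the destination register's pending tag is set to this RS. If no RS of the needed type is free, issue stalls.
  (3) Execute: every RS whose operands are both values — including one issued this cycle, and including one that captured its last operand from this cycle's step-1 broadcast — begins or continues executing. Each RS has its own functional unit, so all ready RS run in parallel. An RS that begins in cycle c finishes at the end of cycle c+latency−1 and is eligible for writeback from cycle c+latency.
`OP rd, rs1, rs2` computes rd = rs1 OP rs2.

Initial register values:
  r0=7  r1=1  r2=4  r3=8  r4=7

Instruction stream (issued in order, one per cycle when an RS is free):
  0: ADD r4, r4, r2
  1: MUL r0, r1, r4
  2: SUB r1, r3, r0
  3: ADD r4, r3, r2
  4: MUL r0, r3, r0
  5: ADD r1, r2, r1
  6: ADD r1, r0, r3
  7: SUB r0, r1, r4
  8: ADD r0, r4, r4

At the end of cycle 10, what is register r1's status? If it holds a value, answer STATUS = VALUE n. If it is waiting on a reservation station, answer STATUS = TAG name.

c1: issue ADD r4<-Add1 | r0:7,r1:1,r2:4,r3:8,r4:Add1
c2: issue MUL r0<-Mul1 | r0:Mul1,r1:1,r2:4,r3:8,r4:Add1
c3: CDB Add1=11; issue SUB r1<-Add1 | r0:Mul1,r1:Add1,r2:4,r3:8,r4:11
c4: issue ADD r4<-Add2 | r0:Mul1,r1:Add1,r2:4,r3:8,r4:Add2
c5: issue MUL r0<-Mul2 | r0:Mul2,r1:Add1,r2:4,r3:8,r4:Add2
c6: CDB Add2=12; issue ADD r1<-Add2 | r0:Mul2,r1:Add2,r2:4,r3:8,r4:12
c7: CDB Mul1=11; stall | r0:Mul2,r1:Add2,r2:4,r3:8,r4:12
c8: stall | r0:Mul2,r1:Add2,r2:4,r3:8,r4:12
c9: CDB Add1=-3; issue ADD r1<-Add1 | r0:Mul2,r1:Add1,r2:4,r3:8,r4:12
c10: stall | r0:Mul2,r1:Add1,r2:4,r3:8,r4:12

STATUS = TAG Add1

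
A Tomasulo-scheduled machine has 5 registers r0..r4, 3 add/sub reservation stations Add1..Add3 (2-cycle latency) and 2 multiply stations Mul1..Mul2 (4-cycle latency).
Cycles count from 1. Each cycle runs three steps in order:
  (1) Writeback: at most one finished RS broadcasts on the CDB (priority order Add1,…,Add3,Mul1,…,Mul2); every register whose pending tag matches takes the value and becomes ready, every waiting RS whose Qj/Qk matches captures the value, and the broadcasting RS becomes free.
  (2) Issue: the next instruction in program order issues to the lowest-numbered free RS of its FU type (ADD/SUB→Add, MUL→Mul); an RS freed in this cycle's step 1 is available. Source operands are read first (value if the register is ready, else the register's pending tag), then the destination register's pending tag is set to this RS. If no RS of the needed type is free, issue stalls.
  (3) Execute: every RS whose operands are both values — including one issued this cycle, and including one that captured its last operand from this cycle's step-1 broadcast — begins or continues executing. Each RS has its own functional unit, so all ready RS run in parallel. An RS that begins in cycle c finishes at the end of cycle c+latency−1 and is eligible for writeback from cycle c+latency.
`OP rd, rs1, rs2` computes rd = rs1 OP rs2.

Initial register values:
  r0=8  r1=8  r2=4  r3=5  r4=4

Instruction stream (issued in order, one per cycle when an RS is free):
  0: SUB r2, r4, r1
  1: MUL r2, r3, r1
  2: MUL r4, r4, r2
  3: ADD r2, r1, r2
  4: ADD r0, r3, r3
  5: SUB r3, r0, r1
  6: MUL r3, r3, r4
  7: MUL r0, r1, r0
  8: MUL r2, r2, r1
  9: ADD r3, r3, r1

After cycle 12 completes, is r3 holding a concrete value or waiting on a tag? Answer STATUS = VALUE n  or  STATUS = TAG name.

cycle 1: issue SUB r2<-Add1 // r0:8,r1:8,r2:Add1,r3:5,r4:4
cycle 2: issue MUL r2<-Mul1 // r0:8,r1:8,r2:Mul1,r3:5,r4:4
cycle 3: CDB Add1=-4; issue MUL r4<-Mul2 // r0:8,r1:8,r2:Mul1,r3:5,r4:Mul2
cycle 4: issue ADD r2<-Add1 // r0:8,r1:8,r2:Add1,r3:5,r4:Mul2
cycle 5: issue ADD r0<-Add2 // r0:Add2,r1:8,r2:Add1,r3:5,r4:Mul2
cycle 6: CDB Mul1=40; issue SUB r3<-Add3 // r0:Add2,r1:8,r2:Add1,r3:Add3,r4:Mul2
cycle 7: CDB Add2=10; issue MUL r3<-Mul1 // r0:10,r1:8,r2:Add1,r3:Mul1,r4:Mul2
cycle 8: CDB Add1=48; stall // r0:10,r1:8,r2:48,r3:Mul1,r4:Mul2
cycle 9: CDB Add3=2; stall // r0:10,r1:8,r2:48,r3:Mul1,r4:Mul2
cycle 10: CDB Mul2=160; issue MUL r0<-Mul2 // r0:Mul2,r1:8,r2:48,r3:Mul1,r4:160
cycle 11: stall // r0:Mul2,r1:8,r2:48,r3:Mul1,r4:160
cycle 12: stall // r0:Mul2,r1:8,r2:48,r3:Mul1,r4:160

STATUS = TAG Mul1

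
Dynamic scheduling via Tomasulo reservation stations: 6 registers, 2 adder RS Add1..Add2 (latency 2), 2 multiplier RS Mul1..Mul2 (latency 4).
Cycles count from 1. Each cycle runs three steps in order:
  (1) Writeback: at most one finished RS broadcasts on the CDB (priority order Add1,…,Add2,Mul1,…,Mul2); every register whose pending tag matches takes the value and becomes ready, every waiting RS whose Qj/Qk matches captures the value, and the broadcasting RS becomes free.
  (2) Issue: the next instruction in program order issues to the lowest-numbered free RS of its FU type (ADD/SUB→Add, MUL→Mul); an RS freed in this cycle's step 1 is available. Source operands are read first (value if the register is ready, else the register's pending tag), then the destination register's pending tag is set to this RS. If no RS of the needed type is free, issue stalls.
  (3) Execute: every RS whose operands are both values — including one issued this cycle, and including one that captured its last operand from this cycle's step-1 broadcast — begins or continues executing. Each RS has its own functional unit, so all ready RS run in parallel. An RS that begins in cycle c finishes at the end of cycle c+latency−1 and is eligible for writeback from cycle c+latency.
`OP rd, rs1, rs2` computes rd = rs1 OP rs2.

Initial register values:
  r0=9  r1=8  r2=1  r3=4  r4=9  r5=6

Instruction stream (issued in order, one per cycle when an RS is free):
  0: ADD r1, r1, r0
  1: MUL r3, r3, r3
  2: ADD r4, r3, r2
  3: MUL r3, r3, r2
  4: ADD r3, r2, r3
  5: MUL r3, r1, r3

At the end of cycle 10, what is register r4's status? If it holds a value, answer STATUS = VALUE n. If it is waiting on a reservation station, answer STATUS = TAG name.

  c1: issue ADD r1<-Add1  regs: r0:9,r1:Add1,r2:1,r3:4,r4:9,r5:6
  c2: issue MUL r3<-Mul1  regs: r0:9,r1:Add1,r2:1,r3:Mul1,r4:9,r5:6
  c3: CDB Add1=17; issue ADD r4<-Add1  regs: r0:9,r1:17,r2:1,r3:Mul1,r4:Add1,r5:6
  c4: issue MUL r3<-Mul2  regs: r0:9,r1:17,r2:1,r3:Mul2,r4:Add1,r5:6
  c5: issue ADD r3<-Add2  regs: r0:9,r1:17,r2:1,r3:Add2,r4:Add1,r5:6
  c6: CDB Mul1=16; issue MUL r3<-Mul1  regs: r0:9,r1:17,r2:1,r3:Mul1,r4:Add1,r5:6
  c7: -  regs: r0:9,r1:17,r2:1,r3:Mul1,r4:Add1,r5:6
  c8: CDB Add1=17  regs: r0:9,r1:17,r2:1,r3:Mul1,r4:17,r5:6
  c9: -  regs: r0:9,r1:17,r2:1,r3:Mul1,r4:17,r5:6
  c10: CDB Mul2=16  regs: r0:9,r1:17,r2:1,r3:Mul1,r4:17,r5:6

STATUS = VALUE 17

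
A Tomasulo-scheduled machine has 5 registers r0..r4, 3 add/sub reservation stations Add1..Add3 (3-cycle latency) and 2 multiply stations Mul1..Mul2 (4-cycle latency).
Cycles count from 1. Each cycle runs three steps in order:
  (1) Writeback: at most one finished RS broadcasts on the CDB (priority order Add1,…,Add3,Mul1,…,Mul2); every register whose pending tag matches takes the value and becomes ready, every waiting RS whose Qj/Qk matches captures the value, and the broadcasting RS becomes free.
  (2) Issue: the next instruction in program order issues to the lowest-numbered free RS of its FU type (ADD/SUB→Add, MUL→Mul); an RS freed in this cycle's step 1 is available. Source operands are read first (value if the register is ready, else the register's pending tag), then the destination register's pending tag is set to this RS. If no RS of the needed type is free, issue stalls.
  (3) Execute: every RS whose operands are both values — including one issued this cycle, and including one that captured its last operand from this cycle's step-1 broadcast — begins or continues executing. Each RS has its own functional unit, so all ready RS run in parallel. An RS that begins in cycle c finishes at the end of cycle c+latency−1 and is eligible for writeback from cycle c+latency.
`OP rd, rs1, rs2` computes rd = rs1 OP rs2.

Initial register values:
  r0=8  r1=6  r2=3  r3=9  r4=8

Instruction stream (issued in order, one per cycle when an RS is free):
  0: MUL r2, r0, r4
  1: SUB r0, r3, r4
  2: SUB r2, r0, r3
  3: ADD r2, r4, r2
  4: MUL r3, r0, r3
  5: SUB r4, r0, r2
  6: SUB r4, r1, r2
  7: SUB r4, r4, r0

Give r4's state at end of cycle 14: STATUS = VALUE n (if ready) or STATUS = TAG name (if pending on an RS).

STATUS = TAG Add3

  c1: issue MUL r2<-Mul1  regs: r0:8,r1:6,r2:Mul1,r3:9,r4:8
  c2: issue SUB r0<-Add1  regs: r0:Add1,r1:6,r2:Mul1,r3:9,r4:8
  c3: issue SUB r2<-Add2  regs: r0:Add1,r1:6,r2:Add2,r3:9,r4:8
  c4: issue ADD r2<-Add3  regs: r0:Add1,r1:6,r2:Add3,r3:9,r4:8
  c5: CDB Add1=1; issue MUL r3<-Mul2  regs: r0:1,r1:6,r2:Add3,r3:Mul2,r4:8
  c6: CDB Mul1=64; issue SUB r4<-Add1  regs: r0:1,r1:6,r2:Add3,r3:Mul2,r4:Add1
  c7: stall  regs: r0:1,r1:6,r2:Add3,r3:Mul2,r4:Add1
  c8: CDB Add2=-8; issue SUB r4<-Add2  regs: r0:1,r1:6,r2:Add3,r3:Mul2,r4:Add2
  c9: CDB Mul2=9; stall  regs: r0:1,r1:6,r2:Add3,r3:9,r4:Add2
  c10: stall  regs: r0:1,r1:6,r2:Add3,r3:9,r4:Add2
  c11: CDB Add3=0; issue SUB r4<-Add3  regs: r0:1,r1:6,r2:0,r3:9,r4:Add3
  c12: -  regs: r0:1,r1:6,r2:0,r3:9,r4:Add3
  c13: -  regs: r0:1,r1:6,r2:0,r3:9,r4:Add3
  c14: CDB Add1=1  regs: r0:1,r1:6,r2:0,r3:9,r4:Add3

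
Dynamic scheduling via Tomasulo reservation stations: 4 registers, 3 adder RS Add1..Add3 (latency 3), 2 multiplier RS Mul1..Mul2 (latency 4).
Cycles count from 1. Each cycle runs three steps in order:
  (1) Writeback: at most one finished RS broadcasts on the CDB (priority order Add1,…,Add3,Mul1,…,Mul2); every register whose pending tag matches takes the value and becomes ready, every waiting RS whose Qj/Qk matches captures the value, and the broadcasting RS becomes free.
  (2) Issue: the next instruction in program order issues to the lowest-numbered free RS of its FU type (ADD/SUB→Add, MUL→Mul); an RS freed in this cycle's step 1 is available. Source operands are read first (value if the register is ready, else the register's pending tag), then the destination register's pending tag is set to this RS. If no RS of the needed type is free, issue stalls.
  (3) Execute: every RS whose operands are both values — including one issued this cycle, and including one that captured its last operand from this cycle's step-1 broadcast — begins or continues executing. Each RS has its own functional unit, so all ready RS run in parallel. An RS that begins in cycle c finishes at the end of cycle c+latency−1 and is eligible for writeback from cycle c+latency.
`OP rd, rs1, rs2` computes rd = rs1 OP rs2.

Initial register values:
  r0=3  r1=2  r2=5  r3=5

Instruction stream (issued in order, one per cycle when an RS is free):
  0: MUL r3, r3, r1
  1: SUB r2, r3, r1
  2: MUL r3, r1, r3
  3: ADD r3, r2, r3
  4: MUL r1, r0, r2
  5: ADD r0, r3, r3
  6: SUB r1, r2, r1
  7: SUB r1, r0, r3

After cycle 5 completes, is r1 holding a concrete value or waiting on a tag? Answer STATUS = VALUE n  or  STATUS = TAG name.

STATUS = TAG Mul1

cycle 1: issue MUL r3<-Mul1 // r0:3,r1:2,r2:5,r3:Mul1
cycle 2: issue SUB r2<-Add1 // r0:3,r1:2,r2:Add1,r3:Mul1
cycle 3: issue MUL r3<-Mul2 // r0:3,r1:2,r2:Add1,r3:Mul2
cycle 4: issue ADD r3<-Add2 // r0:3,r1:2,r2:Add1,r3:Add2
cycle 5: CDB Mul1=10; issue MUL r1<-Mul1 // r0:3,r1:Mul1,r2:Add1,r3:Add2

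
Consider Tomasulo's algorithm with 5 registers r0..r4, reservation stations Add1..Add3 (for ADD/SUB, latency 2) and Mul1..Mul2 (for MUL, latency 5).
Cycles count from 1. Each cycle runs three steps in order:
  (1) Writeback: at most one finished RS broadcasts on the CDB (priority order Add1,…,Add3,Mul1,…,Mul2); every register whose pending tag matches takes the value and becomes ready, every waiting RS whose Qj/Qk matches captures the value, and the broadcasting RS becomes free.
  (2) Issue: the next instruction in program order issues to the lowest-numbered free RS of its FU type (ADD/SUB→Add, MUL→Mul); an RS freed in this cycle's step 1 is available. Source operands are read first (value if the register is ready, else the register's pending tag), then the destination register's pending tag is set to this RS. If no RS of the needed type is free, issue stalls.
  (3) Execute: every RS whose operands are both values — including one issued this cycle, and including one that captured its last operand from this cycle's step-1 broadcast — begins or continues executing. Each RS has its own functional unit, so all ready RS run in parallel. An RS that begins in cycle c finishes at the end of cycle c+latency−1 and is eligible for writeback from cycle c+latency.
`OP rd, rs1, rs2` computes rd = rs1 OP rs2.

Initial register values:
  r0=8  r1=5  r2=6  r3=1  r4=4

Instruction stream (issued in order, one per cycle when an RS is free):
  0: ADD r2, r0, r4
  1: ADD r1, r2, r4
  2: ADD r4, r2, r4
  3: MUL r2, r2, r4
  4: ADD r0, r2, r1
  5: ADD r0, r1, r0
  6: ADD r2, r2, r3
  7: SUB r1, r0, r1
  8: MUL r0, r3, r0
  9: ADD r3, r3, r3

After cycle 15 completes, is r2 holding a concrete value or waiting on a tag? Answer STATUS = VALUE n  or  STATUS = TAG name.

STATUS = VALUE 193

cycle 1: issue ADD r2<-Add1 // r0:8,r1:5,r2:Add1,r3:1,r4:4
cycle 2: issue ADD r1<-Add2 // r0:8,r1:Add2,r2:Add1,r3:1,r4:4
cycle 3: CDB Add1=12; issue ADD r4<-Add1 // r0:8,r1:Add2,r2:12,r3:1,r4:Add1
cycle 4: issue MUL r2<-Mul1 // r0:8,r1:Add2,r2:Mul1,r3:1,r4:Add1
cycle 5: CDB Add1=16; issue ADD r0<-Add1 // r0:Add1,r1:Add2,r2:Mul1,r3:1,r4:16
cycle 6: CDB Add2=16; issue ADD r0<-Add2 // r0:Add2,r1:16,r2:Mul1,r3:1,r4:16
cycle 7: issue ADD r2<-Add3 // r0:Add2,r1:16,r2:Add3,r3:1,r4:16
cycle 8: stall // r0:Add2,r1:16,r2:Add3,r3:1,r4:16
cycle 9: stall // r0:Add2,r1:16,r2:Add3,r3:1,r4:16
cycle 10: CDB Mul1=192; stall // r0:Add2,r1:16,r2:Add3,r3:1,r4:16
cycle 11: stall // r0:Add2,r1:16,r2:Add3,r3:1,r4:16
cycle 12: CDB Add1=208; issue SUB r1<-Add1 // r0:Add2,r1:Add1,r2:Add3,r3:1,r4:16
cycle 13: CDB Add3=193; issue MUL r0<-Mul1 // r0:Mul1,r1:Add1,r2:193,r3:1,r4:16
cycle 14: CDB Add2=224; issue ADD r3<-Add2 // r0:Mul1,r1:Add1,r2:193,r3:Add2,r4:16
cycle 15: - // r0:Mul1,r1:Add1,r2:193,r3:Add2,r4:16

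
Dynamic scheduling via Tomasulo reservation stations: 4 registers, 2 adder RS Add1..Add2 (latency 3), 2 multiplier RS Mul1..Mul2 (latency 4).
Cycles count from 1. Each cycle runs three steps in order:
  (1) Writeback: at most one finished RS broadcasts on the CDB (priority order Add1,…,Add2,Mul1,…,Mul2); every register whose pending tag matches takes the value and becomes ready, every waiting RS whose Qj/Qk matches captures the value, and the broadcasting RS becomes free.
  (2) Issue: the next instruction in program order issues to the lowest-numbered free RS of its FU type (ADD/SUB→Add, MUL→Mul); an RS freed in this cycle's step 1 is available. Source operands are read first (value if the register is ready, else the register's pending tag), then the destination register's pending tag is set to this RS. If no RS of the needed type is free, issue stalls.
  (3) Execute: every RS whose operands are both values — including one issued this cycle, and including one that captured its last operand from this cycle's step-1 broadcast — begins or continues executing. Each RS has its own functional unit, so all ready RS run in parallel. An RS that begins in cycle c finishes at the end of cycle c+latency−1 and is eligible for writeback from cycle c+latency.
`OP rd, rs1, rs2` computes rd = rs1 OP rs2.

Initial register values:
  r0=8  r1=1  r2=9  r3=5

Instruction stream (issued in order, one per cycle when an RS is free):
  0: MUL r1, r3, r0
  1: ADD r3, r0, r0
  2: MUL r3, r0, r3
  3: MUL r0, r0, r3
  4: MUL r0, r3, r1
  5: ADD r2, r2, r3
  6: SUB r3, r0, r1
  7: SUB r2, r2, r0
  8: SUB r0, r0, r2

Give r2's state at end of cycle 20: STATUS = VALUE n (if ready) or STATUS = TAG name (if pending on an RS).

cycle 1: issue MUL r1<-Mul1 // r0:8,r1:Mul1,r2:9,r3:5
cycle 2: issue ADD r3<-Add1 // r0:8,r1:Mul1,r2:9,r3:Add1
cycle 3: issue MUL r3<-Mul2 // r0:8,r1:Mul1,r2:9,r3:Mul2
cycle 4: stall // r0:8,r1:Mul1,r2:9,r3:Mul2
cycle 5: CDB Add1=16; stall // r0:8,r1:Mul1,r2:9,r3:Mul2
cycle 6: CDB Mul1=40; issue MUL r0<-Mul1 // r0:Mul1,r1:40,r2:9,r3:Mul2
cycle 7: stall // r0:Mul1,r1:40,r2:9,r3:Mul2
cycle 8: stall // r0:Mul1,r1:40,r2:9,r3:Mul2
cycle 9: CDB Mul2=128; issue MUL r0<-Mul2 // r0:Mul2,r1:40,r2:9,r3:128
cycle 10: issue ADD r2<-Add1 // r0:Mul2,r1:40,r2:Add1,r3:128
cycle 11: issue SUB r3<-Add2 // r0:Mul2,r1:40,r2:Add1,r3:Add2
cycle 12: stall // r0:Mul2,r1:40,r2:Add1,r3:Add2
cycle 13: CDB Add1=137; issue SUB r2<-Add1 // r0:Mul2,r1:40,r2:Add1,r3:Add2
cycle 14: CDB Mul1=1024; stall // r0:Mul2,r1:40,r2:Add1,r3:Add2
cycle 15: CDB Mul2=5120; stall // r0:5120,r1:40,r2:Add1,r3:Add2
cycle 16: stall // r0:5120,r1:40,r2:Add1,r3:Add2
cycle 17: stall // r0:5120,r1:40,r2:Add1,r3:Add2
cycle 18: CDB Add1=-4983; issue SUB r0<-Add1 // r0:Add1,r1:40,r2:-4983,r3:Add2
cycle 19: CDB Add2=5080 // r0:Add1,r1:40,r2:-4983,r3:5080
cycle 20: - // r0:Add1,r1:40,r2:-4983,r3:5080

STATUS = VALUE -4983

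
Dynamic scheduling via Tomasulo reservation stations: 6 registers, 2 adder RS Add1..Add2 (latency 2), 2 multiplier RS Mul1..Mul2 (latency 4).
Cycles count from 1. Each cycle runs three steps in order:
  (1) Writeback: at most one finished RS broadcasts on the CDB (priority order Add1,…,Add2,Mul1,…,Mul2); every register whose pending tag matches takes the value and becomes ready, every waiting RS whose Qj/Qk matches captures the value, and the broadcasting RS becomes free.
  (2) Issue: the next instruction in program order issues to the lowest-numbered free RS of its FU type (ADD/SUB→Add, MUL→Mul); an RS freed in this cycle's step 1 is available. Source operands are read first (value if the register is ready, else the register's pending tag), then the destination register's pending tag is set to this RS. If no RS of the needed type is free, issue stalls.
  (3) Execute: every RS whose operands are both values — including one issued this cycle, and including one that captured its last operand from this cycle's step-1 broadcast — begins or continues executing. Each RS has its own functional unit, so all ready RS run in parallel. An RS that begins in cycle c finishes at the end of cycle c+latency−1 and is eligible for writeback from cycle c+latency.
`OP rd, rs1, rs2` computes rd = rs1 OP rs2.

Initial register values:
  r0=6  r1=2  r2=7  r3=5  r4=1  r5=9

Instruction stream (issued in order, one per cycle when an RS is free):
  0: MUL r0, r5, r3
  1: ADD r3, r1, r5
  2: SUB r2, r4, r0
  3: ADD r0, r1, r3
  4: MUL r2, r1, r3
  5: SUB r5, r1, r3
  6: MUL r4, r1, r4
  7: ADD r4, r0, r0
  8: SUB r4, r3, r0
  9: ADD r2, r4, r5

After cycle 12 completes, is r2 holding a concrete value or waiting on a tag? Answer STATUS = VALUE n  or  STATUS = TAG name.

c1: issue MUL r0<-Mul1 | r0:Mul1,r1:2,r2:7,r3:5,r4:1,r5:9
c2: issue ADD r3<-Add1 | r0:Mul1,r1:2,r2:7,r3:Add1,r4:1,r5:9
c3: issue SUB r2<-Add2 | r0:Mul1,r1:2,r2:Add2,r3:Add1,r4:1,r5:9
c4: CDB Add1=11; issue ADD r0<-Add1 | r0:Add1,r1:2,r2:Add2,r3:11,r4:1,r5:9
c5: CDB Mul1=45; issue MUL r2<-Mul1 | r0:Add1,r1:2,r2:Mul1,r3:11,r4:1,r5:9
c6: CDB Add1=13; issue SUB r5<-Add1 | r0:13,r1:2,r2:Mul1,r3:11,r4:1,r5:Add1
c7: CDB Add2=-44; issue MUL r4<-Mul2 | r0:13,r1:2,r2:Mul1,r3:11,r4:Mul2,r5:Add1
c8: CDB Add1=-9; issue ADD r4<-Add1 | r0:13,r1:2,r2:Mul1,r3:11,r4:Add1,r5:-9
c9: CDB Mul1=22; issue SUB r4<-Add2 | r0:13,r1:2,r2:22,r3:11,r4:Add2,r5:-9
c10: CDB Add1=26; issue ADD r2<-Add1 | r0:13,r1:2,r2:Add1,r3:11,r4:Add2,r5:-9
c11: CDB Add2=-2 | r0:13,r1:2,r2:Add1,r3:11,r4:-2,r5:-9
c12: CDB Mul2=2 | r0:13,r1:2,r2:Add1,r3:11,r4:-2,r5:-9

STATUS = TAG Add1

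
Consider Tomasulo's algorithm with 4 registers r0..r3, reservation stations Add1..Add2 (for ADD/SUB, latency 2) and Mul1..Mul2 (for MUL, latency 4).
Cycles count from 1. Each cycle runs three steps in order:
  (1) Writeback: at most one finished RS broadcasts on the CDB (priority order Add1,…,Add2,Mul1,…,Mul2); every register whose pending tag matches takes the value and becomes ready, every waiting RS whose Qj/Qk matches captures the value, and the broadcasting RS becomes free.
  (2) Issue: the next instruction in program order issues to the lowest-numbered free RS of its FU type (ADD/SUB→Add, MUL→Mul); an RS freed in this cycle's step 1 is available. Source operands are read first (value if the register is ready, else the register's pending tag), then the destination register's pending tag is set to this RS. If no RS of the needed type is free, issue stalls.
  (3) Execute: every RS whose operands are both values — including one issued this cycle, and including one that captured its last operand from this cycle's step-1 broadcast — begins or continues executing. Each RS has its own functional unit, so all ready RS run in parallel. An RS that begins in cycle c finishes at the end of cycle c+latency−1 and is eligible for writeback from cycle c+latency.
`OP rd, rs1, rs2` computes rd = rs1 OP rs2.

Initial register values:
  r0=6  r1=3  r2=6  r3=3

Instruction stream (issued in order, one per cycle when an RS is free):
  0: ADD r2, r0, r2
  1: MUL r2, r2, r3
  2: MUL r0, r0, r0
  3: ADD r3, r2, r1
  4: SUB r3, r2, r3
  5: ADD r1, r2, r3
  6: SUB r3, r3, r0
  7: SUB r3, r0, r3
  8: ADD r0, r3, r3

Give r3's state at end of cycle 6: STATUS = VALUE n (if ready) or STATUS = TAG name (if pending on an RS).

STATUS = TAG Add2

  c1: issue ADD r2<-Add1  regs: r0:6,r1:3,r2:Add1,r3:3
  c2: issue MUL r2<-Mul1  regs: r0:6,r1:3,r2:Mul1,r3:3
  c3: CDB Add1=12; issue MUL r0<-Mul2  regs: r0:Mul2,r1:3,r2:Mul1,r3:3
  c4: issue ADD r3<-Add1  regs: r0:Mul2,r1:3,r2:Mul1,r3:Add1
  c5: issue SUB r3<-Add2  regs: r0:Mul2,r1:3,r2:Mul1,r3:Add2
  c6: stall  regs: r0:Mul2,r1:3,r2:Mul1,r3:Add2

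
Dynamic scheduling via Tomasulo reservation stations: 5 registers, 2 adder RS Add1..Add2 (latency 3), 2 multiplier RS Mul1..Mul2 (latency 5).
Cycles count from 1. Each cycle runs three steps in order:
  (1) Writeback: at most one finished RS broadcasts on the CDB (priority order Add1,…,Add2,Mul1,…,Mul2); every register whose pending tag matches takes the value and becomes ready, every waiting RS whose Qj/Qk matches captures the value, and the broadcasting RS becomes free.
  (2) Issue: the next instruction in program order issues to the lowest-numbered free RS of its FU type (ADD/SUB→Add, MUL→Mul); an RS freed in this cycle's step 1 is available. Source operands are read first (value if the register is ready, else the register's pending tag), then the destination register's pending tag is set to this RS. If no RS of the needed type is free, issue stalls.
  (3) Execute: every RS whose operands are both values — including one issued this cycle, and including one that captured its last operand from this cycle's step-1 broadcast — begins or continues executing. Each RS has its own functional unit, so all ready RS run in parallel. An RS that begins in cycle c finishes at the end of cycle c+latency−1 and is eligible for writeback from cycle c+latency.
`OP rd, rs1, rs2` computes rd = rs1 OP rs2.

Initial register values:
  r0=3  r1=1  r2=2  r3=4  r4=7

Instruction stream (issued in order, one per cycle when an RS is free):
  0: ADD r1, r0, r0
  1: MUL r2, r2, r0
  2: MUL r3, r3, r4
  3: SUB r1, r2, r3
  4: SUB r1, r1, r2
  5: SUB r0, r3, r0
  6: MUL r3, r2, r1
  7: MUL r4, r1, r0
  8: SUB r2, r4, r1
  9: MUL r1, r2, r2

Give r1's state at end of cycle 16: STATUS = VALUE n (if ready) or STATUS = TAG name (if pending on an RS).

c1: issue ADD r1<-Add1 | r0:3,r1:Add1,r2:2,r3:4,r4:7
c2: issue MUL r2<-Mul1 | r0:3,r1:Add1,r2:Mul1,r3:4,r4:7
c3: issue MUL r3<-Mul2 | r0:3,r1:Add1,r2:Mul1,r3:Mul2,r4:7
c4: CDB Add1=6; issue SUB r1<-Add1 | r0:3,r1:Add1,r2:Mul1,r3:Mul2,r4:7
c5: issue SUB r1<-Add2 | r0:3,r1:Add2,r2:Mul1,r3:Mul2,r4:7
c6: stall | r0:3,r1:Add2,r2:Mul1,r3:Mul2,r4:7
c7: CDB Mul1=6; stall | r0:3,r1:Add2,r2:6,r3:Mul2,r4:7
c8: CDB Mul2=28; stall | r0:3,r1:Add2,r2:6,r3:28,r4:7
c9: stall | r0:3,r1:Add2,r2:6,r3:28,r4:7
c10: stall | r0:3,r1:Add2,r2:6,r3:28,r4:7
c11: CDB Add1=-22; issue SUB r0<-Add1 | r0:Add1,r1:Add2,r2:6,r3:28,r4:7
c12: issue MUL r3<-Mul1 | r0:Add1,r1:Add2,r2:6,r3:Mul1,r4:7
c13: issue MUL r4<-Mul2 | r0:Add1,r1:Add2,r2:6,r3:Mul1,r4:Mul2
c14: CDB Add1=25; issue SUB r2<-Add1 | r0:25,r1:Add2,r2:Add1,r3:Mul1,r4:Mul2
c15: CDB Add2=-28; stall | r0:25,r1:-28,r2:Add1,r3:Mul1,r4:Mul2
c16: stall | r0:25,r1:-28,r2:Add1,r3:Mul1,r4:Mul2

STATUS = VALUE -28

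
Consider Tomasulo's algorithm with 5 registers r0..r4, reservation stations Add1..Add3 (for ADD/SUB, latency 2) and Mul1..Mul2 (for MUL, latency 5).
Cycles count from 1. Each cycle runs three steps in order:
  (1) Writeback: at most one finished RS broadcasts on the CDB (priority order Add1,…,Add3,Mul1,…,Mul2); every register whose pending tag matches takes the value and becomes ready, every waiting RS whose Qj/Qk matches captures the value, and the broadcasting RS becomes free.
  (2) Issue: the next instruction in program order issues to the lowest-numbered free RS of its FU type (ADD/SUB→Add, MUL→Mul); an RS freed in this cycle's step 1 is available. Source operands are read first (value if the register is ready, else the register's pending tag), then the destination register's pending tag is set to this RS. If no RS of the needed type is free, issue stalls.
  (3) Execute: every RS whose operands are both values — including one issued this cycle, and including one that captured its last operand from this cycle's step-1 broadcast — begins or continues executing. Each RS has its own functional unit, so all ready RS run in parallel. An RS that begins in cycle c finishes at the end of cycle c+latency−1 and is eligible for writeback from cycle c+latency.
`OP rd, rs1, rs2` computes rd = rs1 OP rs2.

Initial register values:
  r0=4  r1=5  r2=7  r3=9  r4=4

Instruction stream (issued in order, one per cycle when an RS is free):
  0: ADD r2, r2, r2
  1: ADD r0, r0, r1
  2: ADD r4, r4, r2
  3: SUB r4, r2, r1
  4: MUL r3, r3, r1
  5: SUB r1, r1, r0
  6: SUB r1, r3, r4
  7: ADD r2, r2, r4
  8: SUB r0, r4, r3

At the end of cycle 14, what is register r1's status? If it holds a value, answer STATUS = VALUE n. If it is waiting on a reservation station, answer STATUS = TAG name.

STATUS = VALUE 36

c1: issue ADD r2<-Add1 | r0:4,r1:5,r2:Add1,r3:9,r4:4
c2: issue ADD r0<-Add2 | r0:Add2,r1:5,r2:Add1,r3:9,r4:4
c3: CDB Add1=14; issue ADD r4<-Add1 | r0:Add2,r1:5,r2:14,r3:9,r4:Add1
c4: CDB Add2=9; issue SUB r4<-Add2 | r0:9,r1:5,r2:14,r3:9,r4:Add2
c5: CDB Add1=18; issue MUL r3<-Mul1 | r0:9,r1:5,r2:14,r3:Mul1,r4:Add2
c6: CDB Add2=9; issue SUB r1<-Add1 | r0:9,r1:Add1,r2:14,r3:Mul1,r4:9
c7: issue SUB r1<-Add2 | r0:9,r1:Add2,r2:14,r3:Mul1,r4:9
c8: CDB Add1=-4; issue ADD r2<-Add1 | r0:9,r1:Add2,r2:Add1,r3:Mul1,r4:9
c9: issue SUB r0<-Add3 | r0:Add3,r1:Add2,r2:Add1,r3:Mul1,r4:9
c10: CDB Add1=23 | r0:Add3,r1:Add2,r2:23,r3:Mul1,r4:9
c11: CDB Mul1=45 | r0:Add3,r1:Add2,r2:23,r3:45,r4:9
c12: - | r0:Add3,r1:Add2,r2:23,r3:45,r4:9
c13: CDB Add2=36 | r0:Add3,r1:36,r2:23,r3:45,r4:9
c14: CDB Add3=-36 | r0:-36,r1:36,r2:23,r3:45,r4:9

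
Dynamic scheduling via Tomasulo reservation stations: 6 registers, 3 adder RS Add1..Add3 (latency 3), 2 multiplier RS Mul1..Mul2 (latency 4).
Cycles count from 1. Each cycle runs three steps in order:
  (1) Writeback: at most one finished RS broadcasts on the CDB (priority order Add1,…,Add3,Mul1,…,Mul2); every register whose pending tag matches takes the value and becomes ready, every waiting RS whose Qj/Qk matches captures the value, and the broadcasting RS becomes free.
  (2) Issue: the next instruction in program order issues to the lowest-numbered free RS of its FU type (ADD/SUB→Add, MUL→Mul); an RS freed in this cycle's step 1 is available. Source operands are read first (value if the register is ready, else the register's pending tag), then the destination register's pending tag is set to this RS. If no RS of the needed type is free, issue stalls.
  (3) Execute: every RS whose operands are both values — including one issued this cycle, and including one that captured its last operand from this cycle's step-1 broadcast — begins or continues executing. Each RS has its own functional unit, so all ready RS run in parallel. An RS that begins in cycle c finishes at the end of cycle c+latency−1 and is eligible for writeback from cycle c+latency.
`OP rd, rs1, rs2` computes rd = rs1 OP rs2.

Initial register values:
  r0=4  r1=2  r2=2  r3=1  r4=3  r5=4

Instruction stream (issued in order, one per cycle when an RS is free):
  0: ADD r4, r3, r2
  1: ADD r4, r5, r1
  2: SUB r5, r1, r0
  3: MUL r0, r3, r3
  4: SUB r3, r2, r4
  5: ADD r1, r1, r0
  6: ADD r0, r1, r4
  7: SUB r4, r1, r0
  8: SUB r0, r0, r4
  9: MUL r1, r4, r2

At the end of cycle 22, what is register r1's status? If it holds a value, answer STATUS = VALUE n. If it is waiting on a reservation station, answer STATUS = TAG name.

STATUS = VALUE -12

  c1: issue ADD r4<-Add1  regs: r0:4,r1:2,r2:2,r3:1,r4:Add1,r5:4
  c2: issue ADD r4<-Add2  regs: r0:4,r1:2,r2:2,r3:1,r4:Add2,r5:4
  c3: issue SUB r5<-Add3  regs: r0:4,r1:2,r2:2,r3:1,r4:Add2,r5:Add3
  c4: CDB Add1=3; issue MUL r0<-Mul1  regs: r0:Mul1,r1:2,r2:2,r3:1,r4:Add2,r5:Add3
  c5: CDB Add2=6; issue SUB r3<-Add1  regs: r0:Mul1,r1:2,r2:2,r3:Add1,r4:6,r5:Add3
  c6: CDB Add3=-2; issue ADD r1<-Add2  regs: r0:Mul1,r1:Add2,r2:2,r3:Add1,r4:6,r5:-2
  c7: issue ADD r0<-Add3  regs: r0:Add3,r1:Add2,r2:2,r3:Add1,r4:6,r5:-2
  c8: CDB Add1=-4; issue SUB r4<-Add1  regs: r0:Add3,r1:Add2,r2:2,r3:-4,r4:Add1,r5:-2
  c9: CDB Mul1=1; stall  regs: r0:Add3,r1:Add2,r2:2,r3:-4,r4:Add1,r5:-2
  c10: stall  regs: r0:Add3,r1:Add2,r2:2,r3:-4,r4:Add1,r5:-2
  c11: stall  regs: r0:Add3,r1:Add2,r2:2,r3:-4,r4:Add1,r5:-2
  c12: CDB Add2=3; issue SUB r0<-Add2  regs: r0:Add2,r1:3,r2:2,r3:-4,r4:Add1,r5:-2
  c13: issue MUL r1<-Mul1  regs: r0:Add2,r1:Mul1,r2:2,r3:-4,r4:Add1,r5:-2
  c14: -  regs: r0:Add2,r1:Mul1,r2:2,r3:-4,r4:Add1,r5:-2
  c15: CDB Add3=9  regs: r0:Add2,r1:Mul1,r2:2,r3:-4,r4:Add1,r5:-2
  c16: -  regs: r0:Add2,r1:Mul1,r2:2,r3:-4,r4:Add1,r5:-2
  c17: -  regs: r0:Add2,r1:Mul1,r2:2,r3:-4,r4:Add1,r5:-2
  c18: CDB Add1=-6  regs: r0:Add2,r1:Mul1,r2:2,r3:-4,r4:-6,r5:-2
  c19: -  regs: r0:Add2,r1:Mul1,r2:2,r3:-4,r4:-6,r5:-2
  c20: -  regs: r0:Add2,r1:Mul1,r2:2,r3:-4,r4:-6,r5:-2
  c21: CDB Add2=15  regs: r0:15,r1:Mul1,r2:2,r3:-4,r4:-6,r5:-2
  c22: CDB Mul1=-12  regs: r0:15,r1:-12,r2:2,r3:-4,r4:-6,r5:-2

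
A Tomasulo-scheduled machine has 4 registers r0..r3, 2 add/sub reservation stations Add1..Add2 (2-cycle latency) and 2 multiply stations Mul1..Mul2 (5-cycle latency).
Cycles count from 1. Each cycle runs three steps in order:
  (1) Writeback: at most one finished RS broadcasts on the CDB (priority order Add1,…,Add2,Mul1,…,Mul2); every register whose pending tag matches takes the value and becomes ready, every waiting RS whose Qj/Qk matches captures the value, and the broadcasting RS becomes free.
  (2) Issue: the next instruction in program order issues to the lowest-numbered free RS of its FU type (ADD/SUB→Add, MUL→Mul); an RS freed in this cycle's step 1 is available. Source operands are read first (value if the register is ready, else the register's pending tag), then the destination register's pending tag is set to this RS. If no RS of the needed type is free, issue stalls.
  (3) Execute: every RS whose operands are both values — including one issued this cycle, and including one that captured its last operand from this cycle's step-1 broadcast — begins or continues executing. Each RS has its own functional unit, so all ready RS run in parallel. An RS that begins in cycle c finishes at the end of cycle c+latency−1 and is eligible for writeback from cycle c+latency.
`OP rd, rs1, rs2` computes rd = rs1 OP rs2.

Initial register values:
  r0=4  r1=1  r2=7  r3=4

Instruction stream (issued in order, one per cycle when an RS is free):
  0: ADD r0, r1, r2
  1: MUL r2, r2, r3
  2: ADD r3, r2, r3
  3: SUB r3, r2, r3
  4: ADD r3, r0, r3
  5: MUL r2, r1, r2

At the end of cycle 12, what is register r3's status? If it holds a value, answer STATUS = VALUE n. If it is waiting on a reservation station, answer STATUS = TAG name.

  c1: issue ADD r0<-Add1  regs: r0:Add1,r1:1,r2:7,r3:4
  c2: issue MUL r2<-Mul1  regs: r0:Add1,r1:1,r2:Mul1,r3:4
  c3: CDB Add1=8; issue ADD r3<-Add1  regs: r0:8,r1:1,r2:Mul1,r3:Add1
  c4: issue SUB r3<-Add2  regs: r0:8,r1:1,r2:Mul1,r3:Add2
  c5: stall  regs: r0:8,r1:1,r2:Mul1,r3:Add2
  c6: stall  regs: r0:8,r1:1,r2:Mul1,r3:Add2
  c7: CDB Mul1=28; stall  regs: r0:8,r1:1,r2:28,r3:Add2
  c8: stall  regs: r0:8,r1:1,r2:28,r3:Add2
  c9: CDB Add1=32; issue ADD r3<-Add1  regs: r0:8,r1:1,r2:28,r3:Add1
  c10: issue MUL r2<-Mul1  regs: r0:8,r1:1,r2:Mul1,r3:Add1
  c11: CDB Add2=-4  regs: r0:8,r1:1,r2:Mul1,r3:Add1
  c12: -  regs: r0:8,r1:1,r2:Mul1,r3:Add1

STATUS = TAG Add1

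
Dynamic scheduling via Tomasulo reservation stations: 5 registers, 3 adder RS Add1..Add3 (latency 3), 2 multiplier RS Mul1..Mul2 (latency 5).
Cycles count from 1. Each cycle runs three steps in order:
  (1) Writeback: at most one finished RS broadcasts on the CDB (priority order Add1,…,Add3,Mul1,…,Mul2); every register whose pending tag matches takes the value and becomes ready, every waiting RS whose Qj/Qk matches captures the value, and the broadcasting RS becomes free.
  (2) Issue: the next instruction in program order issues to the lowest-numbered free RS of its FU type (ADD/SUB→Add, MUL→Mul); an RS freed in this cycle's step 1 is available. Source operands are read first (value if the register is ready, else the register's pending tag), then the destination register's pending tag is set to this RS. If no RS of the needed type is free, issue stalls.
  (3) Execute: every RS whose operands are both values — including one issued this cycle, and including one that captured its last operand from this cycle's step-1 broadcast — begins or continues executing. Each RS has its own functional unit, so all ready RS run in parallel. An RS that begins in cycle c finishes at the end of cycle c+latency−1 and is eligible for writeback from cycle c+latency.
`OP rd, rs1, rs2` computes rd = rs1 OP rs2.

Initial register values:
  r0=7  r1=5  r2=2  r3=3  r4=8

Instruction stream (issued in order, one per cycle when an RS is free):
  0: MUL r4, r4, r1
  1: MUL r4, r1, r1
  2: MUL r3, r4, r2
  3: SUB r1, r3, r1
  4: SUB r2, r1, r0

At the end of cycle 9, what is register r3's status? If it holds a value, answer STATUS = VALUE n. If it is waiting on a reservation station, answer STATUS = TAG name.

STATUS = TAG Mul1

  c1: issue MUL r4<-Mul1  regs: r0:7,r1:5,r2:2,r3:3,r4:Mul1
  c2: issue MUL r4<-Mul2  regs: r0:7,r1:5,r2:2,r3:3,r4:Mul2
  c3: stall  regs: r0:7,r1:5,r2:2,r3:3,r4:Mul2
  c4: stall  regs: r0:7,r1:5,r2:2,r3:3,r4:Mul2
  c5: stall  regs: r0:7,r1:5,r2:2,r3:3,r4:Mul2
  c6: CDB Mul1=40; issue MUL r3<-Mul1  regs: r0:7,r1:5,r2:2,r3:Mul1,r4:Mul2
  c7: CDB Mul2=25; issue SUB r1<-Add1  regs: r0:7,r1:Add1,r2:2,r3:Mul1,r4:25
  c8: issue SUB r2<-Add2  regs: r0:7,r1:Add1,r2:Add2,r3:Mul1,r4:25
  c9: -  regs: r0:7,r1:Add1,r2:Add2,r3:Mul1,r4:25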